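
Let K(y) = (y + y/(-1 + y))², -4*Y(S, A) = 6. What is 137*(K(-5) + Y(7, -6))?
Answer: 78227/36 ≈ 2173.0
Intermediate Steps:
Y(S, A) = -3/2 (Y(S, A) = -¼*6 = -3/2)
137*(K(-5) + Y(7, -6)) = 137*((-5)⁴/(-1 - 5)² - 3/2) = 137*(625/(-6)² - 3/2) = 137*(625*(1/36) - 3/2) = 137*(625/36 - 3/2) = 137*(571/36) = 78227/36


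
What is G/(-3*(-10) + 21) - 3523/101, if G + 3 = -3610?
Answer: -544586/5151 ≈ -105.72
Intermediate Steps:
G = -3613 (G = -3 - 3610 = -3613)
G/(-3*(-10) + 21) - 3523/101 = -3613/(-3*(-10) + 21) - 3523/101 = -3613/(30 + 21) - 3523*1/101 = -3613/51 - 3523/101 = -544586/5151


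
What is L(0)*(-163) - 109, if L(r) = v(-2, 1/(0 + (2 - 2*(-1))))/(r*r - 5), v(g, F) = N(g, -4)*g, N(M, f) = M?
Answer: 107/5 ≈ 21.400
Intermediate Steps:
v(g, F) = g² (v(g, F) = g*g = g²)
L(r) = 4/(-5 + r²) (L(r) = (-2)²/(r*r - 5) = 4/(r² - 5) = 4/(-5 + r²))
L(0)*(-163) - 109 = (4/(-5 + 0²))*(-163) - 109 = (4/(-5 + 0))*(-163) - 109 = (4/(-5))*(-163) - 109 = (4*(-⅕))*(-163) - 109 = -⅘*(-163) - 109 = 652/5 - 109 = 107/5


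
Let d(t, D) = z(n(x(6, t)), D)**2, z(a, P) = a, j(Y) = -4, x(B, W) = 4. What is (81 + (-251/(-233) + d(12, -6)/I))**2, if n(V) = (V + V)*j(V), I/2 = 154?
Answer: 2347624582416/321879481 ≈ 7293.5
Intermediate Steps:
I = 308 (I = 2*154 = 308)
n(V) = -8*V (n(V) = (V + V)*(-4) = (2*V)*(-4) = -8*V)
d(t, D) = 1024 (d(t, D) = (-8*4)**2 = (-32)**2 = 1024)
(81 + (-251/(-233) + d(12, -6)/I))**2 = (81 + (-251/(-233) + 1024/308))**2 = (81 + (-251*(-1/233) + 1024*(1/308)))**2 = (81 + (251/233 + 256/77))**2 = (81 + 78975/17941)**2 = (1532196/17941)**2 = 2347624582416/321879481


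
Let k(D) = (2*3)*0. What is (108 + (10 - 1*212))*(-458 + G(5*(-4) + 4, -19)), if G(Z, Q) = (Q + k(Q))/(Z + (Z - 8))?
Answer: 860147/20 ≈ 43007.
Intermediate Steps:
k(D) = 0 (k(D) = 6*0 = 0)
G(Z, Q) = Q/(-8 + 2*Z) (G(Z, Q) = (Q + 0)/(Z + (Z - 8)) = Q/(Z + (-8 + Z)) = Q/(-8 + 2*Z))
(108 + (10 - 1*212))*(-458 + G(5*(-4) + 4, -19)) = (108 + (10 - 1*212))*(-458 + (½)*(-19)/(-4 + (5*(-4) + 4))) = (108 + (10 - 212))*(-458 + (½)*(-19)/(-4 + (-20 + 4))) = (108 - 202)*(-458 + (½)*(-19)/(-4 - 16)) = -94*(-458 + (½)*(-19)/(-20)) = -94*(-458 + (½)*(-19)*(-1/20)) = -94*(-458 + 19/40) = -94*(-18301/40) = 860147/20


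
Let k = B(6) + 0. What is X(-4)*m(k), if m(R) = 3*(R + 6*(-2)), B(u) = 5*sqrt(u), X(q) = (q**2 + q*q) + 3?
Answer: -1260 + 525*sqrt(6) ≈ 25.982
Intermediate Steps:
X(q) = 3 + 2*q**2 (X(q) = (q**2 + q**2) + 3 = 2*q**2 + 3 = 3 + 2*q**2)
k = 5*sqrt(6) (k = 5*sqrt(6) + 0 = 5*sqrt(6) ≈ 12.247)
m(R) = -36 + 3*R (m(R) = 3*(R - 12) = 3*(-12 + R) = -36 + 3*R)
X(-4)*m(k) = (3 + 2*(-4)**2)*(-36 + 3*(5*sqrt(6))) = (3 + 2*16)*(-36 + 15*sqrt(6)) = (3 + 32)*(-36 + 15*sqrt(6)) = 35*(-36 + 15*sqrt(6)) = -1260 + 525*sqrt(6)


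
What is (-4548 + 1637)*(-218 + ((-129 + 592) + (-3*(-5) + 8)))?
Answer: -780148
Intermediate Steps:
(-4548 + 1637)*(-218 + ((-129 + 592) + (-3*(-5) + 8))) = -2911*(-218 + (463 + (15 + 8))) = -2911*(-218 + (463 + 23)) = -2911*(-218 + 486) = -2911*268 = -780148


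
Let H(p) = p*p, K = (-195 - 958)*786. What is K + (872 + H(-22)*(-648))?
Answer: -1219018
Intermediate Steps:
K = -906258 (K = -1153*786 = -906258)
H(p) = p**2
K + (872 + H(-22)*(-648)) = -906258 + (872 + (-22)**2*(-648)) = -906258 + (872 + 484*(-648)) = -906258 + (872 - 313632) = -906258 - 312760 = -1219018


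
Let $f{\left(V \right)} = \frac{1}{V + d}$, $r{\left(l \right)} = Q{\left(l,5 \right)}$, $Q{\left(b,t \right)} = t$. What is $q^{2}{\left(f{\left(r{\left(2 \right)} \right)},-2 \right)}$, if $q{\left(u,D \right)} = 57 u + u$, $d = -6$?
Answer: $3364$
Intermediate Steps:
$r{\left(l \right)} = 5$
$f{\left(V \right)} = \frac{1}{-6 + V}$ ($f{\left(V \right)} = \frac{1}{V - 6} = \frac{1}{-6 + V}$)
$q{\left(u,D \right)} = 58 u$
$q^{2}{\left(f{\left(r{\left(2 \right)} \right)},-2 \right)} = \left(\frac{58}{-6 + 5}\right)^{2} = \left(\frac{58}{-1}\right)^{2} = \left(58 \left(-1\right)\right)^{2} = \left(-58\right)^{2} = 3364$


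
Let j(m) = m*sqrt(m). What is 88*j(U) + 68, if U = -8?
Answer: 68 - 1408*I*sqrt(2) ≈ 68.0 - 1991.2*I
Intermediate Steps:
j(m) = m**(3/2)
88*j(U) + 68 = 88*(-8)**(3/2) + 68 = 88*(-16*I*sqrt(2)) + 68 = -1408*I*sqrt(2) + 68 = 68 - 1408*I*sqrt(2)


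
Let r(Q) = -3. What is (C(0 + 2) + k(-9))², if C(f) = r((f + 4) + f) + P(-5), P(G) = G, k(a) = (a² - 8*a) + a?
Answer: 18496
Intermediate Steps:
k(a) = a² - 7*a
C(f) = -8 (C(f) = -3 - 5 = -8)
(C(0 + 2) + k(-9))² = (-8 - 9*(-7 - 9))² = (-8 - 9*(-16))² = (-8 + 144)² = 136² = 18496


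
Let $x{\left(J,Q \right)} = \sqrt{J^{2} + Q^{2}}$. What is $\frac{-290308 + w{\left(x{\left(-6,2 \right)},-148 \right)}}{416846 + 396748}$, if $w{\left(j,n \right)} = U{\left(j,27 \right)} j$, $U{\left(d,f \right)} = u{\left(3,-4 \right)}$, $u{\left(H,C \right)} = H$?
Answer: $- \frac{145154}{406797} + \frac{\sqrt{10}}{135599} \approx -0.3568$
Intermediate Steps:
$U{\left(d,f \right)} = 3$
$w{\left(j,n \right)} = 3 j$
$\frac{-290308 + w{\left(x{\left(-6,2 \right)},-148 \right)}}{416846 + 396748} = \frac{-290308 + 3 \sqrt{\left(-6\right)^{2} + 2^{2}}}{416846 + 396748} = \frac{-290308 + 3 \sqrt{36 + 4}}{813594} = \left(-290308 + 3 \sqrt{40}\right) \frac{1}{813594} = \left(-290308 + 3 \cdot 2 \sqrt{10}\right) \frac{1}{813594} = \left(-290308 + 6 \sqrt{10}\right) \frac{1}{813594} = - \frac{145154}{406797} + \frac{\sqrt{10}}{135599}$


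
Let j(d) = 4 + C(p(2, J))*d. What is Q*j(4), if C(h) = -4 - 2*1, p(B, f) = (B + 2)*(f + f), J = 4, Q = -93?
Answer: 1860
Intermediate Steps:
p(B, f) = 2*f*(2 + B) (p(B, f) = (2 + B)*(2*f) = 2*f*(2 + B))
C(h) = -6 (C(h) = -4 - 2 = -6)
j(d) = 4 - 6*d
Q*j(4) = -93*(4 - 6*4) = -93*(4 - 24) = -93*(-20) = 1860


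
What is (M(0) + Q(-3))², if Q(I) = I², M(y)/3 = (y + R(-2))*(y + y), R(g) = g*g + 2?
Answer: 81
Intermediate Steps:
R(g) = 2 + g² (R(g) = g² + 2 = 2 + g²)
M(y) = 6*y*(6 + y) (M(y) = 3*((y + (2 + (-2)²))*(y + y)) = 3*((y + (2 + 4))*(2*y)) = 3*((y + 6)*(2*y)) = 3*((6 + y)*(2*y)) = 3*(2*y*(6 + y)) = 6*y*(6 + y))
(M(0) + Q(-3))² = (6*0*(6 + 0) + (-3)²)² = (6*0*6 + 9)² = (0 + 9)² = 9² = 81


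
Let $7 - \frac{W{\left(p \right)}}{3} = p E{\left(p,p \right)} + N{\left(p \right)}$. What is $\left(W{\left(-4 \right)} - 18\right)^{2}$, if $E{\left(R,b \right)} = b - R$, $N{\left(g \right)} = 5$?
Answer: $144$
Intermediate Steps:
$W{\left(p \right)} = 6$ ($W{\left(p \right)} = 21 - 3 \left(p \left(p - p\right) + 5\right) = 21 - 3 \left(p 0 + 5\right) = 21 - 3 \left(0 + 5\right) = 21 - 15 = 6$)
$\left(W{\left(-4 \right)} - 18\right)^{2} = \left(6 - 18\right)^{2} = \left(-12\right)^{2} = 144$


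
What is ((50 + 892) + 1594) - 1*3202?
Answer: -666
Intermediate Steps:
((50 + 892) + 1594) - 1*3202 = (942 + 1594) - 3202 = 2536 - 3202 = -666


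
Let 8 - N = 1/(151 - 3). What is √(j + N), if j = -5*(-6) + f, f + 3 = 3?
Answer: √208051/74 ≈ 6.1639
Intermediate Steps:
f = 0 (f = -3 + 3 = 0)
j = 30 (j = -5*(-6) + 0 = 30 + 0 = 30)
N = 1183/148 (N = 8 - 1/(151 - 3) = 8 - 1/148 = 1183/148 ≈ 7.9932)
√(j + N) = √(30 + 1183/148) = √(5623/148) = √208051/74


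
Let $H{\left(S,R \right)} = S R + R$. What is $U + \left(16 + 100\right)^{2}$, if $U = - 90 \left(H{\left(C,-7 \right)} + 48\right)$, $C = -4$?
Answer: $7246$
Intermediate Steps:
$H{\left(S,R \right)} = R + R S$ ($H{\left(S,R \right)} = R S + R = R + R S$)
$U = -6210$ ($U = - 90 \left(- 7 \left(1 - 4\right) + 48\right) = - 90 \left(\left(-7\right) \left(-3\right) + 48\right) = - 90 \left(21 + 48\right) = \left(-90\right) 69 = -6210$)
$U + \left(16 + 100\right)^{2} = -6210 + \left(16 + 100\right)^{2} = -6210 + 116^{2} = -6210 + 13456 = 7246$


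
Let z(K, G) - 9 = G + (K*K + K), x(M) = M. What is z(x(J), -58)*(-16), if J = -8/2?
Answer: 592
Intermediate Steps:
J = -4 (J = -8*1/2 = -4)
z(K, G) = 9 + G + K + K**2 (z(K, G) = 9 + (G + (K*K + K)) = 9 + (G + (K**2 + K)) = 9 + (G + (K + K**2)) = 9 + (G + K + K**2) = 9 + G + K + K**2)
z(x(J), -58)*(-16) = (9 - 58 - 4 + (-4)**2)*(-16) = (9 - 58 - 4 + 16)*(-16) = -37*(-16) = 592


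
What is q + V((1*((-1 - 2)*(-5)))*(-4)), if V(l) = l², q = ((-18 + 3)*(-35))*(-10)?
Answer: -1650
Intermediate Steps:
q = -5250 (q = -15*(-35)*(-10) = 525*(-10) = -5250)
q + V((1*((-1 - 2)*(-5)))*(-4)) = -5250 + ((1*((-1 - 2)*(-5)))*(-4))² = -5250 + ((1*(-3*(-5)))*(-4))² = -5250 + ((1*15)*(-4))² = -5250 + (15*(-4))² = -5250 + (-60)² = -5250 + 3600 = -1650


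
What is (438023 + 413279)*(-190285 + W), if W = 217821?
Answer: 23441451872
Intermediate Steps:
(438023 + 413279)*(-190285 + W) = (438023 + 413279)*(-190285 + 217821) = 851302*27536 = 23441451872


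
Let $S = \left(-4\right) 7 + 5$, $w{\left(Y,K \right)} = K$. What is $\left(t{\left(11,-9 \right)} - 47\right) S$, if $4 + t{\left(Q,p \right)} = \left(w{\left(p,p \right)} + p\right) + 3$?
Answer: $1518$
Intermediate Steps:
$S = -23$ ($S = -28 + 5 = -23$)
$t{\left(Q,p \right)} = -1 + 2 p$ ($t{\left(Q,p \right)} = -4 + \left(\left(p + p\right) + 3\right) = -4 + \left(2 p + 3\right) = -4 + \left(3 + 2 p\right) = -1 + 2 p$)
$\left(t{\left(11,-9 \right)} - 47\right) S = \left(\left(-1 + 2 \left(-9\right)\right) - 47\right) \left(-23\right) = \left(\left(-1 - 18\right) - 47\right) \left(-23\right) = \left(-19 - 47\right) \left(-23\right) = \left(-66\right) \left(-23\right) = 1518$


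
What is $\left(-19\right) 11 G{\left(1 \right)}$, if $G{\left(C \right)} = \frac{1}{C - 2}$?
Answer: $209$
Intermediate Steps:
$G{\left(C \right)} = \frac{1}{-2 + C}$
$\left(-19\right) 11 G{\left(1 \right)} = \frac{\left(-19\right) 11}{-2 + 1} = - \frac{209}{-1} = \left(-209\right) \left(-1\right) = 209$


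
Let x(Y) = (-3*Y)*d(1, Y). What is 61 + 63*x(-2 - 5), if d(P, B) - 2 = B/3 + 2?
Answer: 2266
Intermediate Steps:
d(P, B) = 4 + B/3 (d(P, B) = 2 + (B/3 + 2) = 2 + (2 + B/3) = 4 + B/3)
x(Y) = -3*Y*(4 + Y/3) (x(Y) = (-3*Y)*(4 + Y/3) = -3*Y*(4 + Y/3))
61 + 63*x(-2 - 5) = 61 + 63*(-(-2 - 5)*(12 + (-2 - 5))) = 61 + 63*(-1*(-7)*(12 - 7)) = 61 + 63*(-1*(-7)*5) = 61 + 63*35 = 61 + 2205 = 2266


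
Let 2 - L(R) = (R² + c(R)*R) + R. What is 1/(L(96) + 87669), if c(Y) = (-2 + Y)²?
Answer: -1/769897 ≈ -1.2989e-6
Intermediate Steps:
L(R) = 2 - R - R² - R*(-2 + R)² (L(R) = 2 - ((R² + (-2 + R)²*R) + R) = 2 - ((R² + R*(-2 + R)²) + R) = 2 - (R + R² + R*(-2 + R)²) = 2 + (-R - R² - R*(-2 + R)²) = 2 - R - R² - R*(-2 + R)²)
1/(L(96) + 87669) = 1/((2 - 1*96 - 1*96² - 1*96*(-2 + 96)²) + 87669) = 1/((2 - 96 - 1*9216 - 1*96*94²) + 87669) = 1/((2 - 96 - 9216 - 1*96*8836) + 87669) = 1/((2 - 96 - 9216 - 848256) + 87669) = 1/(-857566 + 87669) = 1/(-769897) = -1/769897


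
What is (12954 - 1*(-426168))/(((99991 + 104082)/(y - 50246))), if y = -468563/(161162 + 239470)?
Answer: -1473299981249545/13626362356 ≈ -1.0812e+5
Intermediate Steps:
y = -468563/400632 ≈ -1.1696
(12954 - 1*(-426168))/(((99991 + 104082)/(y - 50246))) = (12954 - 1*(-426168))/(((99991 + 104082)/(-468563/400632 - 50246))) = (12954 + 426168)/((204073/(-20130624035/400632))) = 439122/((204073*(-400632/20130624035))) = 439122/(-81758174136/20130624035) = 439122*(-20130624035/81758174136) = -1473299981249545/13626362356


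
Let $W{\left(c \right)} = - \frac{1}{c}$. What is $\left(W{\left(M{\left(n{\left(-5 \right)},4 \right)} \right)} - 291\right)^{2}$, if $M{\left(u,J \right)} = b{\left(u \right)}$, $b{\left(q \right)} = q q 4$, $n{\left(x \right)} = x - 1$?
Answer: $\frac{1756029025}{20736} \approx 84685.0$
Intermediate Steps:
$n{\left(x \right)} = -1 + x$
$b{\left(q \right)} = 4 q^{2}$ ($b{\left(q \right)} = q^{2} \cdot 4 = 4 q^{2}$)
$M{\left(u,J \right)} = 4 u^{2}$
$\left(W{\left(M{\left(n{\left(-5 \right)},4 \right)} \right)} - 291\right)^{2} = \left(- \frac{1}{4 \left(-1 - 5\right)^{2}} - 291\right)^{2} = \left(- \frac{1}{4 \left(-6\right)^{2}} - 291\right)^{2} = \left(- \frac{1}{4 \cdot 36} - 291\right)^{2} = \left(- \frac{1}{144} - 291\right)^{2} = \left(- \frac{41905}{144}\right)^{2} = \frac{1756029025}{20736}$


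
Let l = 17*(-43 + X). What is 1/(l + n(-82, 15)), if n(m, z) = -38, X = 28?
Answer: -1/293 ≈ -0.0034130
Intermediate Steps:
l = -255 (l = 17*(-43 + 28) = 17*(-15) = -255)
1/(l + n(-82, 15)) = 1/(-255 - 38) = 1/(-293) = -1/293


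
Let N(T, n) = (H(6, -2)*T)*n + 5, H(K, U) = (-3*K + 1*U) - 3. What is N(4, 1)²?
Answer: 7569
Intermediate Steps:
H(K, U) = -3 + U - 3*K (H(K, U) = (-3*K + U) - 3 = (U - 3*K) - 3 = -3 + U - 3*K)
N(T, n) = 5 - 23*T*n (N(T, n) = ((-3 - 2 - 3*6)*T)*n + 5 = ((-3 - 2 - 18)*T)*n + 5 = (-23*T)*n + 5 = -23*T*n + 5 = 5 - 23*T*n)
N(4, 1)² = (5 - 23*4*1)² = (5 - 92)² = (-87)² = 7569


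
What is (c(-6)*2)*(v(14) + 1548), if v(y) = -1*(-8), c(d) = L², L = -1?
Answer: 3112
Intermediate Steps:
c(d) = 1 (c(d) = (-1)² = 1)
v(y) = 8
(c(-6)*2)*(v(14) + 1548) = (1*2)*(8 + 1548) = 2*1556 = 3112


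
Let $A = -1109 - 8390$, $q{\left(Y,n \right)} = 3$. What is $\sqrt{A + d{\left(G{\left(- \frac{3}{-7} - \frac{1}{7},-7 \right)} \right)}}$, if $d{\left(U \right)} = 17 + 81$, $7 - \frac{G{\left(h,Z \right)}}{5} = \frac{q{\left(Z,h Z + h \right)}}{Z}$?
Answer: $i \sqrt{9401} \approx 96.959 i$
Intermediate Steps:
$G{\left(h,Z \right)} = 35 - \frac{15}{Z}$ ($G{\left(h,Z \right)} = 35 - 5 \frac{3}{Z} = 35 - \frac{15}{Z}$)
$d{\left(U \right)} = 98$
$A = -9499$
$\sqrt{A + d{\left(G{\left(- \frac{3}{-7} - \frac{1}{7},-7 \right)} \right)}} = \sqrt{-9499 + 98} = \sqrt{-9401} = i \sqrt{9401}$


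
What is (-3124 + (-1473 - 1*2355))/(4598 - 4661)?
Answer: 6952/63 ≈ 110.35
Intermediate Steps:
(-3124 + (-1473 - 1*2355))/(4598 - 4661) = (-3124 + (-1473 - 2355))/(-63) = (-3124 - 3828)*(-1/63) = -6952*(-1/63) = 6952/63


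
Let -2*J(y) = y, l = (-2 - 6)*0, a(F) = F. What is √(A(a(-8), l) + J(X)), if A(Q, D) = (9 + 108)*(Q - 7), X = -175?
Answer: I*√6670/2 ≈ 40.835*I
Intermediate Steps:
l = 0 (l = -8*0 = 0)
J(y) = -y/2
A(Q, D) = -819 + 117*Q (A(Q, D) = 117*(-7 + Q) = -819 + 117*Q)
√(A(a(-8), l) + J(X)) = √((-819 + 117*(-8)) - ½*(-175)) = √((-819 - 936) + 175/2) = √(-1755 + 175/2) = √(-3335/2) = I*√6670/2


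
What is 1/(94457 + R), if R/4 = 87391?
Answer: 1/444021 ≈ 2.2521e-6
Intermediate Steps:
R = 349564 (R = 4*87391 = 349564)
1/(94457 + R) = 1/(94457 + 349564) = 1/444021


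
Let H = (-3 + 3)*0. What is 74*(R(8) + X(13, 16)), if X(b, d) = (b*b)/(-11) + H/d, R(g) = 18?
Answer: 2146/11 ≈ 195.09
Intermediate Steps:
H = 0 (H = 0*0 = 0)
X(b, d) = -b²/11 (X(b, d) = (b*b)/(-11) + 0/d = b²*(-1/11) + 0 = -b²/11 + 0 = -b²/11)
74*(R(8) + X(13, 16)) = 74*(18 - 1/11*13²) = 74*(18 - 1/11*169) = 74*(18 - 169/11) = 74*(29/11) = 2146/11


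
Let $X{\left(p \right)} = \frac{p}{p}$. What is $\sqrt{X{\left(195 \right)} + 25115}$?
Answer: $2 \sqrt{6279} \approx 158.48$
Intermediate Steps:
$X{\left(p \right)} = 1$
$\sqrt{X{\left(195 \right)} + 25115} = \sqrt{1 + 25115} = \sqrt{25116} = 2 \sqrt{6279}$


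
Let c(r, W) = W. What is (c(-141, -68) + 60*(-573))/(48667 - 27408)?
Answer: -34448/21259 ≈ -1.6204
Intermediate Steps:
(c(-141, -68) + 60*(-573))/(48667 - 27408) = (-68 + 60*(-573))/(48667 - 27408) = (-68 - 34380)/21259 = -34448*1/21259 = -34448/21259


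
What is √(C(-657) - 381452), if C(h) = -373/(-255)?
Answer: I*√24803821185/255 ≈ 617.62*I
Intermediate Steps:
C(h) = 373/255 (C(h) = -373*(-1/255) = 373/255)
√(C(-657) - 381452) = √(373/255 - 381452) = √(-97269887/255) = I*√24803821185/255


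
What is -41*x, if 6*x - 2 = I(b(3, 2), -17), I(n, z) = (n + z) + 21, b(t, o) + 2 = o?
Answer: -41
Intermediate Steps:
b(t, o) = -2 + o
I(n, z) = 21 + n + z
x = 1 (x = 1/3 + (21 + (-2 + 2) - 17)/6 = 1/3 + (21 + 0 - 17)/6 = 1/3 + (1/6)*4 = 1/3 + 2/3 = 1)
-41*x = -41*1 = -41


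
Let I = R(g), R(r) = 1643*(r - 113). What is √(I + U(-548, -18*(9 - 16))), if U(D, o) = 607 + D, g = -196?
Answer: 2*I*√126907 ≈ 712.48*I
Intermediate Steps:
R(r) = -185659 + 1643*r (R(r) = 1643*(-113 + r) = -185659 + 1643*r)
I = -507687 (I = -185659 + 1643*(-196) = -185659 - 322028 = -507687)
√(I + U(-548, -18*(9 - 16))) = √(-507687 + (607 - 548)) = √(-507687 + 59) = √(-507628) = 2*I*√126907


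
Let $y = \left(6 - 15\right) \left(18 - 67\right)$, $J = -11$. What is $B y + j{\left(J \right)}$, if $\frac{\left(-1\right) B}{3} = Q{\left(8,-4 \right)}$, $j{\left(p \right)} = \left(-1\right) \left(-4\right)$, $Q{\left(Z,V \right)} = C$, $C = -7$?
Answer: $9265$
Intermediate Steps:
$y = 441$ ($y = \left(-9\right) \left(-49\right) = 441$)
$Q{\left(Z,V \right)} = -7$
$j{\left(p \right)} = 4$
$B = 21$ ($B = \left(-3\right) \left(-7\right) = 21$)
$B y + j{\left(J \right)} = 21 \cdot 441 + 4 = 9261 + 4 = 9265$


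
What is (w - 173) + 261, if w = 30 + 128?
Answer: 246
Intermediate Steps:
w = 158
(w - 173) + 261 = (158 - 173) + 261 = -15 + 261 = 246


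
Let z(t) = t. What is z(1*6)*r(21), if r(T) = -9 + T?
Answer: 72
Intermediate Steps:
z(1*6)*r(21) = (1*6)*(-9 + 21) = 6*12 = 72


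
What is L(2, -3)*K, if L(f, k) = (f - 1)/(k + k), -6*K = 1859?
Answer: 1859/36 ≈ 51.639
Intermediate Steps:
K = -1859/6 (K = -⅙*1859 = -1859/6 ≈ -309.83)
L(f, k) = (-1 + f)/(2*k) (L(f, k) = (-1 + f)/((2*k)) = (-1 + f)*(1/(2*k)) = (-1 + f)/(2*k))
L(2, -3)*K = ((½)*(-1 + 2)/(-3))*(-1859/6) = ((½)*(-⅓)*1)*(-1859/6) = -⅙*(-1859/6) = 1859/36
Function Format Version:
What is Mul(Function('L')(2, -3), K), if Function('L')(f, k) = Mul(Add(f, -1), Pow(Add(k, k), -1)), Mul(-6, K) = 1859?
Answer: Rational(1859, 36) ≈ 51.639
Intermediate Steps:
K = Rational(-1859, 6) (K = Mul(Rational(-1, 6), 1859) = Rational(-1859, 6) ≈ -309.83)
Function('L')(f, k) = Mul(Rational(1, 2), Pow(k, -1), Add(-1, f)) (Function('L')(f, k) = Mul(Add(-1, f), Pow(Mul(2, k), -1)) = Mul(Add(-1, f), Mul(Rational(1, 2), Pow(k, -1))) = Mul(Rational(1, 2), Pow(k, -1), Add(-1, f)))
Mul(Function('L')(2, -3), K) = Mul(Mul(Rational(1, 2), Pow(-3, -1), Add(-1, 2)), Rational(-1859, 6)) = Mul(Mul(Rational(1, 2), Rational(-1, 3), 1), Rational(-1859, 6)) = Mul(Rational(-1, 6), Rational(-1859, 6)) = Rational(1859, 36)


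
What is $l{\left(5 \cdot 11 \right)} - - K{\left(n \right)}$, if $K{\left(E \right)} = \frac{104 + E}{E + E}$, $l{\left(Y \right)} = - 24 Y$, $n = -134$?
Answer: $- \frac{176865}{134} \approx -1319.9$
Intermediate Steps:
$K{\left(E \right)} = \frac{104 + E}{2 E}$
$l{\left(5 \cdot 11 \right)} - - K{\left(n \right)} = - 24 \cdot 5 \cdot 11 - - \frac{104 - 134}{2 \left(-134\right)} = \left(-24\right) 55 - - \frac{\left(-1\right) \left(-30\right)}{2 \cdot 134} = -1320 - \left(-1\right) \frac{15}{134} = -1320 - - \frac{15}{134} = -1320 + \frac{15}{134} = - \frac{176865}{134}$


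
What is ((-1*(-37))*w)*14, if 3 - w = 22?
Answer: -9842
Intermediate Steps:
w = -19 (w = 3 - 1*22 = 3 - 22 = -19)
((-1*(-37))*w)*14 = (-1*(-37)*(-19))*14 = (37*(-19))*14 = -703*14 = -9842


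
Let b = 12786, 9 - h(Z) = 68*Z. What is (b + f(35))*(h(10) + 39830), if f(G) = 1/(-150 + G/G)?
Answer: 74602319967/149 ≈ 5.0069e+8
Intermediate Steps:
h(Z) = 9 - 68*Z
f(G) = -1/149 (f(G) = 1/(-150 + 1) = 1/(-149) = -1/149)
(b + f(35))*(h(10) + 39830) = (12786 - 1/149)*((9 - 68*10) + 39830) = 1905113*((9 - 680) + 39830)/149 = 1905113*(-671 + 39830)/149 = (1905113/149)*39159 = 74602319967/149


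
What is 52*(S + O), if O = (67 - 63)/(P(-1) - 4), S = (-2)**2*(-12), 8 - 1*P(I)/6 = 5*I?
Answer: -92248/37 ≈ -2493.2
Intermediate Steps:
P(I) = 48 - 30*I
S = -48 (S = 4*(-12) = -48)
O = 2/37 (O = (67 - 63)/((48 - 30*(-1)) - 4) = 4/((48 + 30) - 4) = 4/(78 - 4) = 4/74 = 4*(1/74) = 2/37 ≈ 0.054054)
52*(S + O) = 52*(-48 + 2/37) = 52*(-1774/37) = -92248/37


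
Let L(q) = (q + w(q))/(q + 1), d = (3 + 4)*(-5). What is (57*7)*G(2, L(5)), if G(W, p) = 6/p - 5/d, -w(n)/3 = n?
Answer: -6897/5 ≈ -1379.4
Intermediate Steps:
w(n) = -3*n
d = -35 (d = 7*(-5) = -35)
L(q) = -2*q/(1 + q) (L(q) = (q - 3*q)/(q + 1) = (-2*q)/(1 + q) = -2*q/(1 + q))
G(W, p) = ⅐ + 6/p (G(W, p) = 6/p - 5/(-35) = 6/p - 5*(-1/35) = 6/p + ⅐ = ⅐ + 6/p)
(57*7)*G(2, L(5)) = (57*7)*((42 - 2*5/(1 + 5))/(7*((-2*5/(1 + 5))))) = 399*((42 - 2*5/6)/(7*((-2*5/6)))) = 399*((42 - 2*5*⅙)/(7*((-2*5*⅙)))) = 399*((42 - 5/3)/(7*(-5/3))) = 399*((⅐)*(-⅗)*(121/3)) = 399*(-121/35) = -6897/5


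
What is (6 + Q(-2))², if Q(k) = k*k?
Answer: 100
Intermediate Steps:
Q(k) = k²
(6 + Q(-2))² = (6 + (-2)²)² = (6 + 4)² = 10² = 100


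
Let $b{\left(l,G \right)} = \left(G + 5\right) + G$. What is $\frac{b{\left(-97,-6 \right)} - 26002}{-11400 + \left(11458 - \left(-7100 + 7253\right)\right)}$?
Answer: $\frac{26009}{95} \approx 273.78$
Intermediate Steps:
$b{\left(l,G \right)} = 5 + 2 G$ ($b{\left(l,G \right)} = \left(5 + G\right) + G = 5 + 2 G$)
$\frac{b{\left(-97,-6 \right)} - 26002}{-11400 + \left(11458 - \left(-7100 + 7253\right)\right)} = \frac{\left(5 + 2 \left(-6\right)\right) - 26002}{-11400 + \left(11458 - \left(-7100 + 7253\right)\right)} = \frac{\left(5 - 12\right) - 26002}{-11400 + \left(11458 - 153\right)} = \frac{-7 - 26002}{-11400 + \left(11458 - 153\right)} = - \frac{26009}{-11400 + 11305} = - \frac{26009}{-95} = \left(-26009\right) \left(- \frac{1}{95}\right) = \frac{26009}{95}$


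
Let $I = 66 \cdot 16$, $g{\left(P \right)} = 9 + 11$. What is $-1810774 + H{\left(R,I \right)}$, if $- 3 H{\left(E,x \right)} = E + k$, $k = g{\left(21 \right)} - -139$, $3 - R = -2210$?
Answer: $- \frac{5434694}{3} \approx -1.8116 \cdot 10^{6}$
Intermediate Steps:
$R = 2213$ ($R = 3 - -2210 = 3 + 2210 = 2213$)
$g{\left(P \right)} = 20$
$I = 1056$
$k = 159$ ($k = 20 - -139 = 20 + 139 = 159$)
$H{\left(E,x \right)} = -53 - \frac{E}{3}$ ($H{\left(E,x \right)} = - \frac{E + 159}{3} = - \frac{159 + E}{3} = -53 - \frac{E}{3}$)
$-1810774 + H{\left(R,I \right)} = -1810774 - \frac{2372}{3} = - \frac{5434694}{3}$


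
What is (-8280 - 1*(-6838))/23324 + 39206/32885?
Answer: 61930041/54786410 ≈ 1.1304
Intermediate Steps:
(-8280 - 1*(-6838))/23324 + 39206/32885 = (-8280 + 6838)*(1/23324) + 39206*(1/32885) = -1442*1/23324 + 39206/32885 = -103/1666 + 39206/32885 = 61930041/54786410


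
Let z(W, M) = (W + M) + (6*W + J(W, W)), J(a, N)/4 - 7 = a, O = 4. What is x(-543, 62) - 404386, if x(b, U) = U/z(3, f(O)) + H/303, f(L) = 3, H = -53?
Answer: -3920918959/9696 ≈ -4.0439e+5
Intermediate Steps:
J(a, N) = 28 + 4*a
z(W, M) = 28 + M + 11*W (z(W, M) = (W + M) + (6*W + (28 + 4*W)) = (M + W) + (28 + 10*W) = 28 + M + 11*W)
x(b, U) = -53/303 + U/64 (x(b, U) = U/(28 + 3 + 11*3) - 53/303 = U/(28 + 3 + 33) - 53*1/303 = U/64 - 53/303 = -53/303 + U/64)
x(-543, 62) - 404386 = (-53/303 + (1/64)*62) - 404386 = (-53/303 + 31/32) - 404386 = 7697/9696 - 404386 = -3920918959/9696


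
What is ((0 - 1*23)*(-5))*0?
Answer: 0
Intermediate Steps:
((0 - 1*23)*(-5))*0 = ((0 - 23)*(-5))*0 = -23*(-5)*0 = 115*0 = 0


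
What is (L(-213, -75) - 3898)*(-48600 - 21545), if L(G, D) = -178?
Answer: 285911020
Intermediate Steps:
(L(-213, -75) - 3898)*(-48600 - 21545) = (-178 - 3898)*(-48600 - 21545) = -4076*(-70145) = 285911020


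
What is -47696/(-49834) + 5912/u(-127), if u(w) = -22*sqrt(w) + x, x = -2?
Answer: 73210353/95731114 + 8129*I*sqrt(127)/3842 ≈ 0.76475 + 23.844*I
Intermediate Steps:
u(w) = -2 - 22*sqrt(w) (u(w) = -22*sqrt(w) - 2 = -2 - 22*sqrt(w))
-47696/(-49834) + 5912/u(-127) = -47696/(-49834) + 5912/(-2 - 22*I*sqrt(127)) = -47696*(-1/49834) + 5912/(-2 - 22*I*sqrt(127)) = 23848/24917 + 5912/(-2 - 22*I*sqrt(127))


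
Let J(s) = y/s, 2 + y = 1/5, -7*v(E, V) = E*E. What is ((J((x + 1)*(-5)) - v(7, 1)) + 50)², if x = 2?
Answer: 2039184/625 ≈ 3262.7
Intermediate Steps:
v(E, V) = -E²/7 (v(E, V) = -E*E/7 = -E²/7)
y = -9/5 (y = -2 + 1/5 = -2 + ⅕ = -9/5 ≈ -1.8000)
J(s) = -9/(5*s)
((J((x + 1)*(-5)) - v(7, 1)) + 50)² = ((-9*(-1/(5*(2 + 1)))/5 - (-1)*7²/7) + 50)² = ((-9/(5*(3*(-5))) - (-1)*49/7) + 50)² = ((-9/5/(-15) - 1*(-7)) + 50)² = ((-9/5*(-1/15) + 7) + 50)² = ((3/25 + 7) + 50)² = (178/25 + 50)² = (1428/25)² = 2039184/625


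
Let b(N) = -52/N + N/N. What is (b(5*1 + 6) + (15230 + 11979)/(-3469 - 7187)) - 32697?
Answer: -3833347747/117216 ≈ -32703.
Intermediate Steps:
b(N) = 1 - 52/N (b(N) = -52/N + 1 = 1 - 52/N)
(b(5*1 + 6) + (15230 + 11979)/(-3469 - 7187)) - 32697 = ((-52 + (5*1 + 6))/(5*1 + 6) + (15230 + 11979)/(-3469 - 7187)) - 32697 = ((-52 + (5 + 6))/(5 + 6) + 27209/(-10656)) - 32697 = ((-52 + 11)/11 + 27209*(-1/10656)) - 32697 = ((1/11)*(-41) - 27209/10656) - 32697 = (-41/11 - 27209/10656) - 32697 = -736195/117216 - 32697 = -3833347747/117216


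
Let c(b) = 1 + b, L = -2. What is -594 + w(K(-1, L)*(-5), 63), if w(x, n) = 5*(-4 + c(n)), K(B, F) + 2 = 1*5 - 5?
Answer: -294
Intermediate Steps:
K(B, F) = -2 (K(B, F) = -2 + (1*5 - 5) = -2 + (5 - 5) = -2 + 0 = -2)
w(x, n) = -15 + 5*n (w(x, n) = 5*(-4 + (1 + n)) = 5*(-3 + n) = -15 + 5*n)
-594 + w(K(-1, L)*(-5), 63) = -594 + (-15 + 5*63) = -594 + (-15 + 315) = -594 + 300 = -294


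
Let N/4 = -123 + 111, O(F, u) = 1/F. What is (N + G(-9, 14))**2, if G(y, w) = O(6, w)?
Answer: 82369/36 ≈ 2288.0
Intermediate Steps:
G(y, w) = 1/6
N = -48 (N = 4*(-123 + 111) = 4*(-12) = -48)
(N + G(-9, 14))**2 = (-48 + 1/6)**2 = (-287/6)**2 = 82369/36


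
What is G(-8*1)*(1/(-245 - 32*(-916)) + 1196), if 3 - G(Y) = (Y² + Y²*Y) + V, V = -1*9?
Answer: 34898299395/63433 ≈ 5.5016e+5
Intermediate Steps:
V = -9
G(Y) = 12 - Y² - Y³ (G(Y) = 3 - ((Y² + Y²*Y) - 9) = 3 - ((Y² + Y³) - 9) = 3 - (-9 + Y² + Y³) = 3 + (9 - Y² - Y³) = 12 - Y² - Y³)
G(-8*1)*(1/(-245 - 32*(-916)) + 1196) = (12 - (-8*1)² - (-8*1)³)*(1/(-245 - 32*(-916)) + 1196) = (12 - 1*(-8)² - 1*(-8)³)*(-1/916/(-277) + 1196) = (12 - 1*64 - 1*(-512))*(-1/277*(-1/916) + 1196) = (12 - 64 + 512)*(1/253732 + 1196) = 460*(303463473/253732) = 34898299395/63433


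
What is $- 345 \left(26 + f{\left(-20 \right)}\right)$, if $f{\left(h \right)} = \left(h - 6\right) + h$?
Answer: $6900$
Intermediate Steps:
$f{\left(h \right)} = -6 + 2 h$ ($f{\left(h \right)} = \left(-6 + h\right) + h = -6 + 2 h$)
$- 345 \left(26 + f{\left(-20 \right)}\right) = - 345 \left(26 + \left(-6 + 2 \left(-20\right)\right)\right) = - 345 \left(26 - 46\right) = \left(-345\right) \left(-20\right) = 6900$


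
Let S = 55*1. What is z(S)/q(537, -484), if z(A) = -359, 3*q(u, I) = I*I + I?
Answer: -359/77924 ≈ -0.0046071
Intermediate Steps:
q(u, I) = I/3 + I²/3 (q(u, I) = (I*I + I)/3 = (I² + I)/3 = (I + I²)/3 = I/3 + I²/3)
S = 55
z(S)/q(537, -484) = -359*(-3/(484*(1 - 484))) = -359/((⅓)*(-484)*(-483)) = -359/77924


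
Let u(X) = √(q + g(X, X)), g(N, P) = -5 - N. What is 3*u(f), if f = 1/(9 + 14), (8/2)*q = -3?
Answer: 3*I*√12259/46 ≈ 7.2209*I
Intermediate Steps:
q = -¾ (q = (¼)*(-3) = -¾ ≈ -0.75000)
f = 1/23 ≈ 0.043478
u(X) = √(-23/4 - X) (u(X) = √(-¾ + (-5 - X)) = √(-23/4 - X))
3*u(f) = 3*(√(-23 - 4*1/23)/2) = 3*(√(-23 - 4/23)/2) = 3*(√(-533/23)/2) = 3*((I*√12259/23)/2) = 3*(I*√12259/46) = 3*I*√12259/46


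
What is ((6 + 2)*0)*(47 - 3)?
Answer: 0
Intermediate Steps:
((6 + 2)*0)*(47 - 3) = (8*0)*44 = 0*44 = 0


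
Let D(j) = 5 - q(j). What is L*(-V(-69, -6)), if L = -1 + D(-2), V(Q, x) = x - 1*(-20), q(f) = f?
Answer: -84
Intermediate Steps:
V(Q, x) = 20 + x (V(Q, x) = x + 20 = 20 + x)
D(j) = 5 - j
L = 6 (L = -1 + (5 - 1*(-2)) = -1 + (5 + 2) = -1 + 7 = 6)
L*(-V(-69, -6)) = 6*(-(20 - 6)) = 6*(-1*14) = 6*(-14) = -84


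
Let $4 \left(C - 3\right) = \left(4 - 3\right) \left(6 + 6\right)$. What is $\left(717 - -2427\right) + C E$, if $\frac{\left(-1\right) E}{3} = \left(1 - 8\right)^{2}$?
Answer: $2262$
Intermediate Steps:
$E = -147$ ($E = - 3 \left(1 - 8\right)^{2} = - 3 \left(-7\right)^{2} = \left(-3\right) 49 = -147$)
$C = 6$ ($C = 3 + \frac{\left(4 - 3\right) \left(6 + 6\right)}{4} = 3 + \frac{1 \cdot 12}{4} = 3 + \frac{1}{4} \cdot 12 = 3 + 3 = 6$)
$\left(717 - -2427\right) + C E = \left(717 - -2427\right) + 6 \left(-147\right) = \left(717 + 2427\right) - 882 = 3144 - 882 = 2262$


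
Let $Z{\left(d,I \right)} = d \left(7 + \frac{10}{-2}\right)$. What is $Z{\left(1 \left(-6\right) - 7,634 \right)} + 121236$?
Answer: $121210$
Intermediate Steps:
$Z{\left(d,I \right)} = 2 d$ ($Z{\left(d,I \right)} = d \left(7 + 10 \left(- \frac{1}{2}\right)\right) = d \left(7 - 5\right) = d 2 = 2 d$)
$Z{\left(1 \left(-6\right) - 7,634 \right)} + 121236 = 2 \left(1 \left(-6\right) - 7\right) + 121236 = 2 \left(-6 - 7\right) + 121236 = 2 \left(-13\right) + 121236 = -26 + 121236 = 121210$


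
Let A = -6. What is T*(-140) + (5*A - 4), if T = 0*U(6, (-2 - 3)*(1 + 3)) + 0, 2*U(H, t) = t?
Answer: -34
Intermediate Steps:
U(H, t) = t/2
T = 0 (T = 0*(((-2 - 3)*(1 + 3))/2) + 0 = 0*((-5*4)/2) + 0 = 0*((½)*(-20)) + 0 = 0*(-10) + 0 = 0 + 0 = 0)
T*(-140) + (5*A - 4) = 0*(-140) + (5*(-6) - 4) = 0 + (-30 - 4) = 0 - 34 = -34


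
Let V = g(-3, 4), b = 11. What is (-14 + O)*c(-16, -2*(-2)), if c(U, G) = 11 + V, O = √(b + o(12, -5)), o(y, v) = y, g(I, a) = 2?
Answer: -182 + 13*√23 ≈ -119.65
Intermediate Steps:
V = 2
O = √23 (O = √(11 + 12) = √23 ≈ 4.7958)
c(U, G) = 13 (c(U, G) = 11 + 2 = 13)
(-14 + O)*c(-16, -2*(-2)) = (-14 + √23)*13 = -182 + 13*√23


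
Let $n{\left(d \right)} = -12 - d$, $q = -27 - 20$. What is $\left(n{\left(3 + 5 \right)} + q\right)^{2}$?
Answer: $4489$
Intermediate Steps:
$q = -47$ ($q = -27 - 20 = -47$)
$\left(n{\left(3 + 5 \right)} + q\right)^{2} = \left(\left(-12 - \left(3 + 5\right)\right) - 47\right)^{2} = \left(\left(-12 - 8\right) - 47\right)^{2} = \left(-20 - 47\right)^{2} = \left(-67\right)^{2} = 4489$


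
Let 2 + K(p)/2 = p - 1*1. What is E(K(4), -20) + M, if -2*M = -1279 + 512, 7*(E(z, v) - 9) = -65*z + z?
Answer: 5239/14 ≈ 374.21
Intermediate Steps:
K(p) = -6 + 2*p (K(p) = -4 + 2*(p - 1*1) = -4 + 2*(p - 1) = -4 + 2*(-1 + p) = -4 + (-2 + 2*p) = -6 + 2*p)
E(z, v) = 9 - 64*z/7 (E(z, v) = 9 + (-65*z + z)/7 = 9 + (-64*z)/7 = 9 - 64*z/7)
M = 767/2 (M = -(-1279 + 512)/2 = -1/2*(-767) = 767/2 ≈ 383.50)
E(K(4), -20) + M = (9 - 64*(-6 + 2*4)/7) + 767/2 = (9 - 64*(-6 + 8)/7) + 767/2 = (9 - 64/7*2) + 767/2 = (9 - 128/7) + 767/2 = -65/7 + 767/2 = 5239/14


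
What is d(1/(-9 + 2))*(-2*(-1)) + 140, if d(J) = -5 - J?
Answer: 912/7 ≈ 130.29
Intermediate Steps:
d(1/(-9 + 2))*(-2*(-1)) + 140 = (-5 - 1/(-9 + 2))*(-2*(-1)) + 140 = (-5 - 1/(-7))*2 + 140 = (-5 - 1*(-⅐))*2 + 140 = (-5 + ⅐)*2 + 140 = -34/7*2 + 140 = -68/7 + 140 = 912/7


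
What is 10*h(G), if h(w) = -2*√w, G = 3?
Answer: -20*√3 ≈ -34.641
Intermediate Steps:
10*h(G) = 10*(-2*√3) = -20*√3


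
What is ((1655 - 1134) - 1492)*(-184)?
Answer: 178664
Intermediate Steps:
((1655 - 1134) - 1492)*(-184) = (521 - 1492)*(-184) = -971*(-184) = 178664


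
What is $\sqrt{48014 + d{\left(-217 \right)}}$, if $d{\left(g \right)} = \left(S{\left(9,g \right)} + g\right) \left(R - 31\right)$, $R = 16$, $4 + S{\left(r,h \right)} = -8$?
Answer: $\sqrt{51449} \approx 226.82$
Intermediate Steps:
$S{\left(r,h \right)} = -12$ ($S{\left(r,h \right)} = -4 - 8 = -12$)
$d{\left(g \right)} = 180 - 15 g$ ($d{\left(g \right)} = \left(-12 + g\right) \left(16 - 31\right) = \left(-12 + g\right) \left(-15\right) = 180 - 15 g$)
$\sqrt{48014 + d{\left(-217 \right)}} = \sqrt{48014 + \left(180 - -3255\right)} = \sqrt{48014 + \left(180 + 3255\right)} = \sqrt{48014 + 3435} = \sqrt{51449}$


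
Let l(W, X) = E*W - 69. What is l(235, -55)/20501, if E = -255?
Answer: -59994/20501 ≈ -2.9264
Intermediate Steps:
l(W, X) = -69 - 255*W (l(W, X) = -255*W - 69 = -69 - 255*W)
l(235, -55)/20501 = (-69 - 255*235)/20501 = (-69 - 59925)*(1/20501) = -59994*1/20501 = -59994/20501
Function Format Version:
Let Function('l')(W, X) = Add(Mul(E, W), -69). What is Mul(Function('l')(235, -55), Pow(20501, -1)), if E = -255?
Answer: Rational(-59994, 20501) ≈ -2.9264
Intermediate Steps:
Function('l')(W, X) = Add(-69, Mul(-255, W)) (Function('l')(W, X) = Add(Mul(-255, W), -69) = Add(-69, Mul(-255, W)))
Mul(Function('l')(235, -55), Pow(20501, -1)) = Mul(Add(-69, Mul(-255, 235)), Pow(20501, -1)) = Mul(Add(-69, -59925), Rational(1, 20501)) = Mul(-59994, Rational(1, 20501)) = Rational(-59994, 20501)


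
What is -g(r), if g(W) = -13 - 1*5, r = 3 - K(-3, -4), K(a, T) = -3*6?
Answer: 18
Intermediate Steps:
K(a, T) = -18
r = 21 (r = 3 - 1*(-18) = 3 + 18 = 21)
g(W) = -18 (g(W) = -13 - 5 = -18)
-g(r) = -1*(-18) = 18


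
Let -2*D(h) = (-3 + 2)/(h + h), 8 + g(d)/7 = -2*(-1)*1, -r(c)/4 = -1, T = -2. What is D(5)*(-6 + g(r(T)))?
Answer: -12/5 ≈ -2.4000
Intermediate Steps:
r(c) = 4 (r(c) = -4*(-1) = 4)
g(d) = -42 (g(d) = -56 + 7*(-2*(-1)*1) = -56 + 7*(2*1) = -56 + 7*2 = -56 + 14 = -42)
D(h) = 1/(4*h) (D(h) = -(-3 + 2)/(2*(h + h)) = -(-1)/(2*(2*h)) = -(-1)*1/(2*h)/2 = -(-1)/(4*h) = 1/(4*h))
D(5)*(-6 + g(r(T))) = ((¼)/5)*(-6 - 42) = ((¼)*(⅕))*(-48) = (1/20)*(-48) = -12/5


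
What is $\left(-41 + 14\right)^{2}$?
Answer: $729$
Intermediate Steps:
$\left(-41 + 14\right)^{2} = \left(-27\right)^{2} = 729$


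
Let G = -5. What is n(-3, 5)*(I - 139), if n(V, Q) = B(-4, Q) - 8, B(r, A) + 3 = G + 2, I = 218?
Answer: -1106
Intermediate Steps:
B(r, A) = -6 (B(r, A) = -3 + (-5 + 2) = -3 - 3 = -6)
n(V, Q) = -14 (n(V, Q) = -6 - 8 = -14)
n(-3, 5)*(I - 139) = -14*(218 - 139) = -14*79 = -1106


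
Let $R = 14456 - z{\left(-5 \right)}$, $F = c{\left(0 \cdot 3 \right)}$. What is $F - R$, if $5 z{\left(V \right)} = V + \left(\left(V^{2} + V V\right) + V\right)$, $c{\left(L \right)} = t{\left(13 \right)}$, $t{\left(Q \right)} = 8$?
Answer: $-14440$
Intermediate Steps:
$c{\left(L \right)} = 8$
$z{\left(V \right)} = \frac{2 V}{5} + \frac{2 V^{2}}{5}$ ($z{\left(V \right)} = \frac{V + \left(\left(V^{2} + V V\right) + V\right)}{5} = \frac{V + \left(\left(V^{2} + V^{2}\right) + V\right)}{5} = \frac{V + \left(2 V^{2} + V\right)}{5} = \frac{V + \left(V + 2 V^{2}\right)}{5} = \frac{2 V + 2 V^{2}}{5} = \frac{2 V}{5} + \frac{2 V^{2}}{5}$)
$F = 8$
$R = 14448$ ($R = 14456 - \frac{2}{5} \left(-5\right) \left(1 - 5\right) = 14456 - \frac{2}{5} \left(-5\right) \left(-4\right) = 14456 - 8 = 14448$)
$F - R = 8 - 14448 = -14440$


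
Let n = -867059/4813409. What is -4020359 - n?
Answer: -19351631326772/4813409 ≈ -4.0204e+6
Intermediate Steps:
n = -867059/4813409 (n = -867059*1/4813409 = -867059/4813409 ≈ -0.18013)
-4020359 - n = -4020359 - 1*(-867059/4813409) = -4020359 + 867059/4813409 = -19351631326772/4813409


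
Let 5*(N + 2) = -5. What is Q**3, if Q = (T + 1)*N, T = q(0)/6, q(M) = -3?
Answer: -27/8 ≈ -3.3750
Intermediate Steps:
N = -3 (N = -2 + (1/5)*(-5) = -2 - 1 = -3)
T = -1/2 (T = -3/6 = -3*1/6 = -1/2 ≈ -0.50000)
Q = -3/2 (Q = (-1/2 + 1)*(-3) = (1/2)*(-3) = -3/2 ≈ -1.5000)
Q**3 = (-3/2)**3 = -27/8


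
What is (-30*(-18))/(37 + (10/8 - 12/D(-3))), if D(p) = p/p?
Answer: 144/7 ≈ 20.571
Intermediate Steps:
D(p) = 1
(-30*(-18))/(37 + (10/8 - 12/D(-3))) = (-30*(-18))/(37 + (10/8 - 12/1)) = 540/(37 + (10*(⅛) - 12*1)) = 540/(37 + (5/4 - 12)) = 540/(37 - 43/4) = 540/(105/4) = 540*(4/105) = 144/7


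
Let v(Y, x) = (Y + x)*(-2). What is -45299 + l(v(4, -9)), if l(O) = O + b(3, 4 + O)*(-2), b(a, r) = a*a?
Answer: -45307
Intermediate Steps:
v(Y, x) = -2*Y - 2*x
b(a, r) = a²
l(O) = -18 + O (l(O) = O + 3²*(-2) = O + 9*(-2) = O - 18 = -18 + O)
-45299 + l(v(4, -9)) = -45299 + (-18 + (-2*4 - 2*(-9))) = -45299 + (-18 + (-8 + 18)) = -45299 + (-18 + 10) = -45299 - 8 = -45307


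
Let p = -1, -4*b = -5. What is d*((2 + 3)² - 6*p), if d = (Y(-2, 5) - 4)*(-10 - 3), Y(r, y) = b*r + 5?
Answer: 1209/2 ≈ 604.50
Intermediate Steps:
b = 5/4 (b = -¼*(-5) = 5/4 ≈ 1.2500)
Y(r, y) = 5 + 5*r/4 (Y(r, y) = 5*r/4 + 5 = 5 + 5*r/4)
d = 39/2 (d = ((5 + (5/4)*(-2)) - 4)*(-10 - 3) = ((5 - 5/2) - 4)*(-13) = (5/2 - 4)*(-13) = -3/2*(-13) = 39/2 ≈ 19.500)
d*((2 + 3)² - 6*p) = 39*((2 + 3)² - 6*(-1))/2 = 39*(5² + 6)/2 = 39*(25 + 6)/2 = (39/2)*31 = 1209/2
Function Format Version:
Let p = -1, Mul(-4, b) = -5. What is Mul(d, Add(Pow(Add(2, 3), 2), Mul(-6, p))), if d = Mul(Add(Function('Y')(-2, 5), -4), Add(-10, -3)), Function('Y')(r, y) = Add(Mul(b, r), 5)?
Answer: Rational(1209, 2) ≈ 604.50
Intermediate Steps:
b = Rational(5, 4) (b = Mul(Rational(-1, 4), -5) = Rational(5, 4) ≈ 1.2500)
Function('Y')(r, y) = Add(5, Mul(Rational(5, 4), r)) (Function('Y')(r, y) = Add(Mul(Rational(5, 4), r), 5) = Add(5, Mul(Rational(5, 4), r)))
d = Rational(39, 2) (d = Mul(Add(Add(5, Mul(Rational(5, 4), -2)), -4), Add(-10, -3)) = Mul(Add(Add(5, Rational(-5, 2)), -4), -13) = Mul(Add(Rational(5, 2), -4), -13) = Mul(Rational(-3, 2), -13) = Rational(39, 2) ≈ 19.500)
Mul(d, Add(Pow(Add(2, 3), 2), Mul(-6, p))) = Mul(Rational(39, 2), Add(Pow(Add(2, 3), 2), Mul(-6, -1))) = Mul(Rational(39, 2), Add(Pow(5, 2), 6)) = Mul(Rational(39, 2), Add(25, 6)) = Mul(Rational(39, 2), 31) = Rational(1209, 2)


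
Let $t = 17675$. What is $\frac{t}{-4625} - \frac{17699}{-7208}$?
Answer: $- \frac{1821741}{1333480} \approx -1.3662$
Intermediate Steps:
$\frac{t}{-4625} - \frac{17699}{-7208} = \frac{17675}{-4625} - \frac{17699}{-7208} = 17675 \left(- \frac{1}{4625}\right) - - \frac{17699}{7208} = - \frac{707}{185} + \frac{17699}{7208} = - \frac{1821741}{1333480}$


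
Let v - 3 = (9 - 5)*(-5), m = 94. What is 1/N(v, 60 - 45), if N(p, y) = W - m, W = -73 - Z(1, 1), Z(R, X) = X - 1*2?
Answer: -1/166 ≈ -0.0060241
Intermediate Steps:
Z(R, X) = -2 + X (Z(R, X) = X - 2 = -2 + X)
W = -72 (W = -73 - (-2 + 1) = -73 - 1*(-1) = -73 + 1 = -72)
v = -17 (v = 3 + (9 - 5)*(-5) = 3 + 4*(-5) = 3 - 20 = -17)
N(p, y) = -166 (N(p, y) = -72 - 1*94 = -72 - 94 = -166)
1/N(v, 60 - 45) = 1/(-166) = -1/166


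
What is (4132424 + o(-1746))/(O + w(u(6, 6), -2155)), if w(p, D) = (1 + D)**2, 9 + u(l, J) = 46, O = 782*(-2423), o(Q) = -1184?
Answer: 413124/274493 ≈ 1.5050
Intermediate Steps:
O = -1894786
u(l, J) = 37 (u(l, J) = -9 + 46 = 37)
(4132424 + o(-1746))/(O + w(u(6, 6), -2155)) = (4132424 - 1184)/(-1894786 + (1 - 2155)**2) = 4131240/(-1894786 + (-2154)**2) = 4131240/(-1894786 + 4639716) = 4131240/2744930 = 4131240*(1/2744930) = 413124/274493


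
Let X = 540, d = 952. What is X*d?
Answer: 514080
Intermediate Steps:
X*d = 540*952 = 514080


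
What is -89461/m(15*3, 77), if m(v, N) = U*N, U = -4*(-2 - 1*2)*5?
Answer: -89461/6160 ≈ -14.523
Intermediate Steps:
U = 80 (U = -4*(-2 - 2)*5 = -4*(-4)*5 = 16*5 = 80)
m(v, N) = 80*N
-89461/m(15*3, 77) = -89461/(80*77) = -89461/6160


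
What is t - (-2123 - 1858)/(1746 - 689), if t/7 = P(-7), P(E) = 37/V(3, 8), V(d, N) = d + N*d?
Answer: 381250/28539 ≈ 13.359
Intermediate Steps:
P(E) = 37/27 (P(E) = 37/((3*(1 + 8))) = 37/((3*9)) = 37/27)
t = 259/27 (t = 7*(37/27) = 259/27 ≈ 9.5926)
t - (-2123 - 1858)/(1746 - 689) = 259/27 - (-2123 - 1858)/(1746 - 689) = 259/27 - (-3981)/1057 = 259/27 - 1*(-3981/1057) = 259/27 + 3981/1057 = 381250/28539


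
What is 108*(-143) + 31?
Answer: -15413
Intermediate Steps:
108*(-143) + 31 = -15444 + 31 = -15413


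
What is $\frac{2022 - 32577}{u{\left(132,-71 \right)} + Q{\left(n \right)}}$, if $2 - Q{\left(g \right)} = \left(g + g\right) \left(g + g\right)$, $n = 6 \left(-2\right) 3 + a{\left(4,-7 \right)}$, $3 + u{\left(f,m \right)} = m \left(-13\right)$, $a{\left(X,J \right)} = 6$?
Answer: $\frac{30555}{2678} \approx 11.41$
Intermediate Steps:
$u{\left(f,m \right)} = -3 - 13 m$ ($u{\left(f,m \right)} = -3 + m \left(-13\right) = -3 - 13 m$)
$n = -30$ ($n = 6 \left(-2\right) 3 + 6 = \left(-12\right) 3 + 6 = -36 + 6 = -30$)
$Q{\left(g \right)} = 2 - 4 g^{2}$ ($Q{\left(g \right)} = 2 - \left(g + g\right) \left(g + g\right) = 2 - 2 g 2 g = 2 - 4 g^{2}$)
$\frac{2022 - 32577}{u{\left(132,-71 \right)} + Q{\left(n \right)}} = \frac{2022 - 32577}{\left(-3 - -923\right) + \left(2 - 4 \left(-30\right)^{2}\right)} = - \frac{30555}{\left(-3 + 923\right) + \left(2 - 3600\right)} = - \frac{30555}{920 + \left(2 - 3600\right)} = - \frac{30555}{920 - 3598} = - \frac{30555}{-2678} = \left(-30555\right) \left(- \frac{1}{2678}\right) = \frac{30555}{2678}$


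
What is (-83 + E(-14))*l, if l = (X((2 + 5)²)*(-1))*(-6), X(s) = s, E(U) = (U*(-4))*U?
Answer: -254898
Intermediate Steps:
E(U) = -4*U² (E(U) = (-4*U)*U = -4*U²)
l = 294 (l = ((2 + 5)²*(-1))*(-6) = (7²*(-1))*(-6) = (49*(-1))*(-6) = -49*(-6) = 294)
(-83 + E(-14))*l = (-83 - 4*(-14)²)*294 = (-83 - 4*196)*294 = (-83 - 784)*294 = -867*294 = -254898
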